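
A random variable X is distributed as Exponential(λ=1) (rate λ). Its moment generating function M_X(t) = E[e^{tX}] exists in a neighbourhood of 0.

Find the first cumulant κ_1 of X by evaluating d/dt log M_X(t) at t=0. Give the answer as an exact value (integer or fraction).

κ_1 = dK/dt |_{t=0} = 1

M_X(t) = 1/(1 - t)
K_X(t) = log M_X(t) = -log(1 - t)
dK/dt = -1/(t - 1)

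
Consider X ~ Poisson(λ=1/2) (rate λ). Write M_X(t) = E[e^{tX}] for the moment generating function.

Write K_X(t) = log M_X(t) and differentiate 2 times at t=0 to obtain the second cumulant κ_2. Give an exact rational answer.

M_X(t) = e^(e^(t)/2 - 1/2)
K_X(t) = log M_X(t) = e^(t)/2 - 1/2
K′(t) = e^(t)/2
K′′(t) = e^(t)/2

κ_2 = K′′(0) = 1/2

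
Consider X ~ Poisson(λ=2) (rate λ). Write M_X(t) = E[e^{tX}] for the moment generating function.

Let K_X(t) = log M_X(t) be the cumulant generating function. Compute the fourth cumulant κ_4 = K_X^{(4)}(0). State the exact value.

M_X(t) = e^(2*e^(t) - 2)
K_X(t) = log M_X(t) = 2*e^(t) - 2
K^(4)(t) = 2*e^(t)

κ_4 = K^(4)(0) = 2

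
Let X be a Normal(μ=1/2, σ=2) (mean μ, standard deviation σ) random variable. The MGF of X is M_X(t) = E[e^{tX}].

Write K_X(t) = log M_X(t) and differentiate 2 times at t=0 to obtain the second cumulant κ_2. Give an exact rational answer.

κ_2 = K^(2)(0) = 4

M_X(t) = e^(2*t^2 + t/2)
K_X(t) = log M_X(t) = 2*t^2 + t/2
K^(2)(t) = 4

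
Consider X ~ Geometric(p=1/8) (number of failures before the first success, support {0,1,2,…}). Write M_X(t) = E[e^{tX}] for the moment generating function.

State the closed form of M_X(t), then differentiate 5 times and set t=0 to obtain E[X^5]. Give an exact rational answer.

M_X(t) = 1/(8*(1 - 7*e^(t)/8))
dM/dt = 7*e^(t)/(49*e^(2*t) - 112*e^(t) + 64)
d^2M/dt^2 = (-49*e^(2*t) - 56*e^(t))/(343*e^(3*t) - 1176*e^(2*t) + 1344*e^(t) - 512)
d^3M/dt^3 = (343*e^(3*t) + 1568*e^(2*t) + 448*e^(t))/(2401*e^(4*t) - 10976*e^(3*t) + 18816*e^(2*t) - 14336*e^(t) + 4096)
d^4M/dt^4 = (-2401*e^(4*t) - 30184*e^(3*t) - 34496*e^(2*t) - 3584*e^(t))/(16807*e^(5*t) - 96040*e^(4*t) + 219520*e^(3*t) - 250880*e^(2*t) + 143360*e^(t) - 32768)

E[X^5] = d^5M/dt^5 |_{t=0} = 2646007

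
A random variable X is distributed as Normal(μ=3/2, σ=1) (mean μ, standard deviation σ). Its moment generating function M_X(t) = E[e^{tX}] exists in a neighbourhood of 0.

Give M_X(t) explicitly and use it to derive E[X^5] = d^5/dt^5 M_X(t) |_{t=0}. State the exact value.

M_X(t) = e^(t^2/2 + 3*t/2)
dM/dt = t*e^(3*t/2)*e^(t^2/2) + 3*e^(3*t/2)*e^(t^2/2)/2
d^2M/dt^2 = t^2*e^(3*t/2)*e^(t^2/2) + 3*t*e^(3*t/2)*e^(t^2/2) + 13*e^(3*t/2)*e^(t^2/2)/4
d^3M/dt^3 = t^3*e^(3*t/2)*e^(t^2/2) + 9*t^2*e^(3*t/2)*e^(t^2/2)/2 + 39*t*e^(3*t/2)*e^(t^2/2)/4 + 63*e^(3*t/2)*e^(t^2/2)/8
d^4M/dt^4 = t^4*e^(3*t/2)*e^(t^2/2) + 6*t^3*e^(3*t/2)*e^(t^2/2) + 39*t^2*e^(3*t/2)*e^(t^2/2)/2 + 63*t*e^(3*t/2)*e^(t^2/2)/2 + 345*e^(3*t/2)*e^(t^2/2)/16

E[X^5] = d^5M/dt^5 |_{t=0} = 2043/32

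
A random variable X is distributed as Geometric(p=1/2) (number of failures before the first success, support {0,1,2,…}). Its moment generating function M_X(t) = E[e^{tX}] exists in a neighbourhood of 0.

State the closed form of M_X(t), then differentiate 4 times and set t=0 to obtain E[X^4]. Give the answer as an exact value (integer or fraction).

M_X(t) = 1/(2*(1 - e^(t)/2))
M′(t) = e^(t)/(e^(2*t) - 4*e^(t) + 4)
M′′(t) = (-e^(2*t) - 2*e^(t))/(e^(3*t) - 6*e^(2*t) + 12*e^(t) - 8)
M′′′(t) = (e^(3*t) + 8*e^(2*t) + 4*e^(t))/(e^(4*t) - 8*e^(3*t) + 24*e^(2*t) - 32*e^(t) + 16)
M′′′′(t) = (-e^(4*t) - 22*e^(3*t) - 44*e^(2*t) - 8*e^(t))/(e^(5*t) - 10*e^(4*t) + 40*e^(3*t) - 80*e^(2*t) + 80*e^(t) - 32)

E[X^4] = M′′′′(0) = 75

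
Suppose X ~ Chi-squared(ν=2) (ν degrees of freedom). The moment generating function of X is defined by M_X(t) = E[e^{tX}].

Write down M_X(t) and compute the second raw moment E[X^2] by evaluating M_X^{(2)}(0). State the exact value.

E[X^2] = M^(2)(0) = 8

M_X(t) = 1/(1 - 2*t)
M^(2)(t) = -8/(8*t^3 - 12*t^2 + 6*t - 1)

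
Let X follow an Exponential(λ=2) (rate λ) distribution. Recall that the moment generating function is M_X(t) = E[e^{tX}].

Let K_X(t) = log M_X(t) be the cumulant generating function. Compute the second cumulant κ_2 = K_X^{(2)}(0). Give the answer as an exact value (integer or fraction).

κ_2 = d^2K/dt^2 |_{t=0} = 1/4

M_X(t) = 2/(2 - t)
K_X(t) = log M_X(t) = -log(2 - t) + log(2)
dK/dt = -1/(t - 2)
d^2K/dt^2 = 1/(t^2 - 4*t + 4)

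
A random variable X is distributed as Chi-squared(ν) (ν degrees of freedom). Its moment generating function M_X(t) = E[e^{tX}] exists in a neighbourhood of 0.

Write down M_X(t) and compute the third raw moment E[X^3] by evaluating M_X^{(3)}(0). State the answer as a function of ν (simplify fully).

M_X(t) = (1 - 2*t)^(-ν/2)
M^(3)(t) = (-ν^3 - 6*ν^2 - 8*ν)/(8*t^3*(1 - 2*t)^(ν/2) - 12*t^2*(1 - 2*t)^(ν/2) + 6*t*(1 - 2*t)^(ν/2) - (1 - 2*t)^(ν/2))

E[X^3] = M^(3)(0) = ν*(ν^2 + 6*ν + 8)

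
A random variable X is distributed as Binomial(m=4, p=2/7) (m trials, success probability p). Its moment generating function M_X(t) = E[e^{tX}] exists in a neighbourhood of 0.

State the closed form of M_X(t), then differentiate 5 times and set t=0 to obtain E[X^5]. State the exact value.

E[X^5] = D^5[M](0) = 75464/2401

M_X(t) = (2*e^(t)/7 + 5/7)^4
D^5[M](t) = 16384*e^(4*t)/2401 + 38880*e^(3*t)/2401 + 19200*e^(2*t)/2401 + 1000*e^(t)/2401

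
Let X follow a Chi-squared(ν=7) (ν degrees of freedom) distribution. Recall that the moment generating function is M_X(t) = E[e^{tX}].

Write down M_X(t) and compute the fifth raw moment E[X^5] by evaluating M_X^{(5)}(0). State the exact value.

E[X^5] = d^5M/dt^5 |_{t=0} = 135135

M_X(t) = (1 - 2*t)^(-7/2)
dM/dt = 7/(16*t^4*√(1 - 2*t) - 32*t^3*√(1 - 2*t) + 24*t^2*√(1 - 2*t) - 8*t*√(1 - 2*t) + √(1 - 2*t))
d^2M/dt^2 = -63/(32*t^5*√(1 - 2*t) - 80*t^4*√(1 - 2*t) + 80*t^3*√(1 - 2*t) - 40*t^2*√(1 - 2*t) + 10*t*√(1 - 2*t) - √(1 - 2*t))
d^3M/dt^3 = 693/(64*t^6*√(1 - 2*t) - 192*t^5*√(1 - 2*t) + 240*t^4*√(1 - 2*t) - 160*t^3*√(1 - 2*t) + 60*t^2*√(1 - 2*t) - 12*t*√(1 - 2*t) + √(1 - 2*t))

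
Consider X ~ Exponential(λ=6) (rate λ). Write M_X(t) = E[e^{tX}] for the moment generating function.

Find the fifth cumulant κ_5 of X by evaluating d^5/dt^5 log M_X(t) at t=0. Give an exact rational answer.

κ_5 = K^(5)(0) = 1/324

M_X(t) = 6/(6 - t)
K_X(t) = log M_X(t) = -log(6 - t) + log(6)
K^(5)(t) = -24/(t^5 - 30*t^4 + 360*t^3 - 2160*t^2 + 6480*t - 7776)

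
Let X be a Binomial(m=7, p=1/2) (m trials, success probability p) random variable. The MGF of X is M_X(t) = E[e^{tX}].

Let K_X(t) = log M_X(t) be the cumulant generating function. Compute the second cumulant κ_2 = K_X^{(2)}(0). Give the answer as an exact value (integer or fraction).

κ_2 = d^2K/dt^2 |_{t=0} = 7/4

M_X(t) = (e^(t)/2 + 1/2)^7
K_X(t) = log M_X(t) = 7*log(e^(t)/2 + 1/2)
dK/dt = 7*e^(t)/(e^(t) + 1)
d^2K/dt^2 = 7*e^(t)/(e^(2*t) + 2*e^(t) + 1)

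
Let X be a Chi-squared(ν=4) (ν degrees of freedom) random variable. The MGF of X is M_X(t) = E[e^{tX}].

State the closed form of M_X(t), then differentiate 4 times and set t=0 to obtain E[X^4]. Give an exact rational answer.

M_X(t) = (1 - 2*t)^(-2)
D^4[M](t) = 1920/(64*t^6 - 192*t^5 + 240*t^4 - 160*t^3 + 60*t^2 - 12*t + 1)

E[X^4] = D^4[M](0) = 1920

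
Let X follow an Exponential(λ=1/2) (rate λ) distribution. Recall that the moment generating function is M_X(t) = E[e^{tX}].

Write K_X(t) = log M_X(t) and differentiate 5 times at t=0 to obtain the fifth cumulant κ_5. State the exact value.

M_X(t) = 1/(2*(1/2 - t))
K_X(t) = log M_X(t) = -log(1/2 - t) - log(2)
K^(5)(t) = -768/(32*t^5 - 80*t^4 + 80*t^3 - 40*t^2 + 10*t - 1)

κ_5 = K^(5)(0) = 768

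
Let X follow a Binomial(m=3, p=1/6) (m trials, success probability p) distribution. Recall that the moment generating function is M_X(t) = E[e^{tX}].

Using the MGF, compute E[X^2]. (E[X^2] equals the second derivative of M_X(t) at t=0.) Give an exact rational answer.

E[X^2] = d^2M/dt^2 |_{t=0} = 2/3

M_X(t) = (e^(t)/6 + 5/6)^3
dM/dt = e^(3*t)/72 + 5*e^(2*t)/36 + 25*e^(t)/72
d^2M/dt^2 = e^(3*t)/24 + 5*e^(2*t)/18 + 25*e^(t)/72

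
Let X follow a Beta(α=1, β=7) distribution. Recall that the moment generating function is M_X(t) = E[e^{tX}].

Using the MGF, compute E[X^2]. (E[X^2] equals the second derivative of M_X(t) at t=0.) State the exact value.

E[X^2] = M′′(0) = 1/36

M_X(t) = ₁F₁(1; 8; t)
M′(t) = ₁F₁(2; 9; t)/8
M′′(t) = ₁F₁(3; 10; t)/36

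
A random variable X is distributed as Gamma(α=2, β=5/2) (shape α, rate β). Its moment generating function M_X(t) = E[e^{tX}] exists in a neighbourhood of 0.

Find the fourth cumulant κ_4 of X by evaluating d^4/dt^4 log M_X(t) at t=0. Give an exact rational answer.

κ_4 = D^4[K](0) = 192/625

M_X(t) = 25/(4*(5/2 - t)^2)
K_X(t) = log M_X(t) = -2*log(5/2 - t) - 2*log(2) + 2*log(5)
D^4[K](t) = 192/(16*t^4 - 160*t^3 + 600*t^2 - 1000*t + 625)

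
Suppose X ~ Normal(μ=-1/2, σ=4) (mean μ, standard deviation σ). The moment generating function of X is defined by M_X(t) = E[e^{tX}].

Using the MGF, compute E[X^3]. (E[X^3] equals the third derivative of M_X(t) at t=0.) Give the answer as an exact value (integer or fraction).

E[X^3] = M^(3)(0) = -193/8

M_X(t) = e^(8*t^2 - t/2)
M^(3)(t) = (32768*t^3*e^(8*t^2) - 3072*t^2*e^(8*t^2) + 6240*t*e^(8*t^2) - 193*e^(8*t^2))*e^(-t/2)/8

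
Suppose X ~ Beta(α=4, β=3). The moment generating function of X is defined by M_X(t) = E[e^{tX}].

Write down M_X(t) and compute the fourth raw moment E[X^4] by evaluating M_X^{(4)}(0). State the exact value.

E[X^4] = D^4[M](0) = 1/6

M_X(t) = ₁F₁(4; 7; t)
D^4[M](t) = ₁F₁(8; 11; t)/6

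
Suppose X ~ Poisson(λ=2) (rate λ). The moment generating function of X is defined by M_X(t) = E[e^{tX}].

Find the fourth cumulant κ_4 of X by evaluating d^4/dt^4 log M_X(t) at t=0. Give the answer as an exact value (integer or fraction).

κ_4 = K^(4)(0) = 2

M_X(t) = e^(2*e^(t) - 2)
K_X(t) = log M_X(t) = 2*e^(t) - 2
K^(4)(t) = 2*e^(t)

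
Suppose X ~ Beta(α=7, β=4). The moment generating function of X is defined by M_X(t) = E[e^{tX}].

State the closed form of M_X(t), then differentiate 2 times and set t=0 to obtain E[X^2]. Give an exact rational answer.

M_X(t) = ₁F₁(7; 11; t)
M′(t) = 7*₁F₁(8; 12; t)/11
M′′(t) = 14*₁F₁(9; 13; t)/33

E[X^2] = M′′(0) = 14/33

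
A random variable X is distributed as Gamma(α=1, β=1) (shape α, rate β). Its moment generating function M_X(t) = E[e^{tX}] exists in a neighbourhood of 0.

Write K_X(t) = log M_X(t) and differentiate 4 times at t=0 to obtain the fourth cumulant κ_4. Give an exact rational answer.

κ_4 = K^(4)(0) = 6

M_X(t) = 1/(1 - t)
K_X(t) = log M_X(t) = -log(1 - t)
K^(4)(t) = 6/(t^4 - 4*t^3 + 6*t^2 - 4*t + 1)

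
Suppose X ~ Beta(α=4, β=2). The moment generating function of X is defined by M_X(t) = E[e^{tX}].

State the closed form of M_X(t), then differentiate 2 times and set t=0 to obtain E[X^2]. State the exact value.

M_X(t) = ₁F₁(4; 6; t)
M^(2)(t) = 10*₁F₁(6; 8; t)/21

E[X^2] = M^(2)(0) = 10/21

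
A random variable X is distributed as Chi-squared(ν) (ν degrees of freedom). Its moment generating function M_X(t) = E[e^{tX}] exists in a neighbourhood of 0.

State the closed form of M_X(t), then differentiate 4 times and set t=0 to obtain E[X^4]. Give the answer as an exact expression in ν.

E[X^4] = d^4M/dt^4 |_{t=0} = ν*(ν^3 + 12*ν^2 + 44*ν + 48)

M_X(t) = (1 - 2*t)^(-ν/2)
dM/dt = -ν/(2*t*(1 - 2*t)^(ν/2) - (1 - 2*t)^(ν/2))
d^2M/dt^2 = (ν^2 + 2*ν)/(4*t^2*(1 - 2*t)^(ν/2) - 4*t*(1 - 2*t)^(ν/2) + (1 - 2*t)^(ν/2))
d^3M/dt^3 = (-ν^3 - 6*ν^2 - 8*ν)/(8*t^3*(1 - 2*t)^(ν/2) - 12*t^2*(1 - 2*t)^(ν/2) + 6*t*(1 - 2*t)^(ν/2) - (1 - 2*t)^(ν/2))
d^4M/dt^4 = (ν^4 + 12*ν^3 + 44*ν^2 + 48*ν)/(16*t^4*(1 - 2*t)^(ν/2) - 32*t^3*(1 - 2*t)^(ν/2) + 24*t^2*(1 - 2*t)^(ν/2) - 8*t*(1 - 2*t)^(ν/2) + (1 - 2*t)^(ν/2))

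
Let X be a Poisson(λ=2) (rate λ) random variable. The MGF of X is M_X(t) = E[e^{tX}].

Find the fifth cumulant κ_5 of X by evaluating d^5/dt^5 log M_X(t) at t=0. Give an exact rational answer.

κ_5 = K^(5)(0) = 2

M_X(t) = e^(2*e^(t) - 2)
K_X(t) = log M_X(t) = 2*e^(t) - 2
K^(5)(t) = 2*e^(t)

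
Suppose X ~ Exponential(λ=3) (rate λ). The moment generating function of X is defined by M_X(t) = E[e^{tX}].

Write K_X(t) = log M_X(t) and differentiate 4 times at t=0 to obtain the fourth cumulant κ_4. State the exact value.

κ_4 = K′′′′(0) = 2/27

M_X(t) = 3/(3 - t)
K_X(t) = log M_X(t) = -log(3 - t) + log(3)
K′(t) = -1/(t - 3)
K′′(t) = 1/(t^2 - 6*t + 9)
K′′′(t) = -2/(t^3 - 9*t^2 + 27*t - 27)
K′′′′(t) = 6/(t^4 - 12*t^3 + 54*t^2 - 108*t + 81)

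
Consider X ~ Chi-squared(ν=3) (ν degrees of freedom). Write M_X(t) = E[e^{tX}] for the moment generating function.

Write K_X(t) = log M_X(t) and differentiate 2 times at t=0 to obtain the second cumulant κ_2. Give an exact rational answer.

κ_2 = K^(2)(0) = 6

M_X(t) = (1 - 2*t)^(-3/2)
K_X(t) = log M_X(t) = -3*log(1 - 2*t)/2
K^(2)(t) = 6/(4*t^2 - 4*t + 1)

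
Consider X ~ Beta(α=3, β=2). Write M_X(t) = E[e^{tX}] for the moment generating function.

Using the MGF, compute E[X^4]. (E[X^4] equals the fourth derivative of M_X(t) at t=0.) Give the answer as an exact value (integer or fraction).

M_X(t) = ₁F₁(3; 5; t)
M′(t) = 3*₁F₁(4; 6; t)/5
M′′(t) = 2*₁F₁(5; 7; t)/5
M′′′(t) = 2*₁F₁(6; 8; t)/7
M′′′′(t) = 3*₁F₁(7; 9; t)/14

E[X^4] = M′′′′(0) = 3/14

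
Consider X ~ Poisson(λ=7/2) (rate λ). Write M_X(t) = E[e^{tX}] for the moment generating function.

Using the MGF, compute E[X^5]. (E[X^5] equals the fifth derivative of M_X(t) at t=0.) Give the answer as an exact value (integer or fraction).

E[X^5] = D^5[M](0) = 105119/32

M_X(t) = e^(7*e^(t)/2 - 7/2)
D^5[M](t) = (16807*e^(5*t)*e^(7*e^(t)/2) + 48020*e^(4*t)*e^(7*e^(t)/2) + 34300*e^(3*t)*e^(7*e^(t)/2) + 5880*e^(2*t)*e^(7*e^(t)/2) + 112*e^(t)*e^(7*e^(t)/2))*e^(-7/2)/32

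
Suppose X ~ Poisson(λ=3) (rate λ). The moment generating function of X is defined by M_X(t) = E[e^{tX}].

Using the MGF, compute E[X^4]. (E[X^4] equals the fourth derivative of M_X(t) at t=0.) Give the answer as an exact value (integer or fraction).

E[X^4] = d^4M/dt^4 |_{t=0} = 309

M_X(t) = e^(3*e^(t) - 3)
dM/dt = 3*e^(-3)*e^(t)*e^(3*e^(t))
d^2M/dt^2 = (9*e^(2*t)*e^(3*e^(t)) + 3*e^(t)*e^(3*e^(t)))*e^(-3)
d^3M/dt^3 = (27*e^(3*t)*e^(3*e^(t)) + 27*e^(2*t)*e^(3*e^(t)) + 3*e^(t)*e^(3*e^(t)))*e^(-3)
d^4M/dt^4 = (81*e^(4*t)*e^(3*e^(t)) + 162*e^(3*t)*e^(3*e^(t)) + 63*e^(2*t)*e^(3*e^(t)) + 3*e^(t)*e^(3*e^(t)))*e^(-3)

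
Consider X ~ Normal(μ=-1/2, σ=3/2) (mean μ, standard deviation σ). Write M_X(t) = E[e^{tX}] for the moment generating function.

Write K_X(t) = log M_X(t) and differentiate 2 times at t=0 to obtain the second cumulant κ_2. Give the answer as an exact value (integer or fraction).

M_X(t) = e^(9*t^2/8 - t/2)
K_X(t) = log M_X(t) = 9*t^2/8 - t/2
K^(2)(t) = 9/4

κ_2 = K^(2)(0) = 9/4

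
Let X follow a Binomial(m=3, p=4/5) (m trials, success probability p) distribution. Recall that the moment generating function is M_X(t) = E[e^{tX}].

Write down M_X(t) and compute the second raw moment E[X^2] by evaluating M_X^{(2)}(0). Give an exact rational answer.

M_X(t) = (4*e^(t)/5 + 1/5)^3
dM/dt = 192*e^(3*t)/125 + 96*e^(2*t)/125 + 12*e^(t)/125
d^2M/dt^2 = 576*e^(3*t)/125 + 192*e^(2*t)/125 + 12*e^(t)/125

E[X^2] = d^2M/dt^2 |_{t=0} = 156/25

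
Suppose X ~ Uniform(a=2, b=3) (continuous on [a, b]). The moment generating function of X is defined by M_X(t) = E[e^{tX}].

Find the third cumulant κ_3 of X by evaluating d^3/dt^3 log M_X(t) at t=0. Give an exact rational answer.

M_X(t) = (e^(3*t) - e^(2*t))/t
K_X(t) = log M_X(t) = -log(t) + log(e^(3*t) - e^(2*t))
K^(3)(t) = (t^3*e^(2*t) + t^3*e^(t) - 2*e^(3*t) + 6*e^(2*t) - 6*e^(t) + 2)/(t^3*e^(3*t) - 3*t^3*e^(2*t) + 3*t^3*e^(t) - t^3)

κ_3 = K^(3)(0) = 0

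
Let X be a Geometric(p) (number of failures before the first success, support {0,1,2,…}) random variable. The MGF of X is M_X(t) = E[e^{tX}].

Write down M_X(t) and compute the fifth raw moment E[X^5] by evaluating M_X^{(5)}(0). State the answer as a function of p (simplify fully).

M_X(t) = p/(-(1 - p)*e^(t) + 1)

E[X^5] = M^(5)(0) = -1 + 31/p - 180/p^2 + 390/p^3 - 360/p^4 + 120/p^5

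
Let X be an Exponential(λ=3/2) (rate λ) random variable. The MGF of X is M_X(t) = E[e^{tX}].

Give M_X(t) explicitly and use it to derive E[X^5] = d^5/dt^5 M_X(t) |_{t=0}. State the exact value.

E[X^5] = d^5M/dt^5 |_{t=0} = 1280/81

M_X(t) = 3/(2*(3/2 - t))
dM/dt = 6/(4*t^2 - 12*t + 9)
d^2M/dt^2 = -24/(8*t^3 - 36*t^2 + 54*t - 27)
d^3M/dt^3 = 144/(16*t^4 - 96*t^3 + 216*t^2 - 216*t + 81)
d^4M/dt^4 = -1152/(32*t^5 - 240*t^4 + 720*t^3 - 1080*t^2 + 810*t - 243)
d^5M/dt^5 = 11520/(64*t^6 - 576*t^5 + 2160*t^4 - 4320*t^3 + 4860*t^2 - 2916*t + 729)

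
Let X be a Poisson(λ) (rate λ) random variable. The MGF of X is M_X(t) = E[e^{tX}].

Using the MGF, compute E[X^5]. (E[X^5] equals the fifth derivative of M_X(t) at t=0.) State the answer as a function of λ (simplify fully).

M_X(t) = e^(λ*(e^(t) - 1))
M′(t) = λ*e^(-λ)*e^(t)*e^(λ*e^(t))
M′′(t) = (λ^2*e^(2*t)*e^(λ*e^(t)) + λ*e^(t)*e^(λ*e^(t)))*e^(-λ)
M′′′(t) = (λ^3*e^(3*t)*e^(λ*e^(t)) + 3*λ^2*e^(2*t)*e^(λ*e^(t)) + λ*e^(t)*e^(λ*e^(t)))*e^(-λ)
M′′′′(t) = (λ^4*e^(4*t)*e^(λ*e^(t)) + 6*λ^3*e^(3*t)*e^(λ*e^(t)) + 7*λ^2*e^(2*t)*e^(λ*e^(t)) + λ*e^(t)*e^(λ*e^(t)))*e^(-λ)
M′′′′′(t) = (λ^5*e^(5*t)*e^(λ*e^(t)) + 10*λ^4*e^(4*t)*e^(λ*e^(t)) + 25*λ^3*e^(3*t)*e^(λ*e^(t)) + 15*λ^2*e^(2*t)*e^(λ*e^(t)) + λ*e^(t)*e^(λ*e^(t)))*e^(-λ)

E[X^5] = M′′′′′(0) = λ*(λ^4 + 10*λ^3 + 25*λ^2 + 15*λ + 1)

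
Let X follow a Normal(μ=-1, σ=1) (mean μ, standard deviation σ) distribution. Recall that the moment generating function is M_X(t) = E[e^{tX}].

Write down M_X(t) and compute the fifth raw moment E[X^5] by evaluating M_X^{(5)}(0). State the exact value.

M_X(t) = e^(t^2/2 - t)
D^5[M](t) = (t^5*e^(t^2/2) - 5*t^4*e^(t^2/2) + 20*t^3*e^(t^2/2) - 40*t^2*e^(t^2/2) + 50*t*e^(t^2/2) - 26*e^(t^2/2))*e^(-t)

E[X^5] = D^5[M](0) = -26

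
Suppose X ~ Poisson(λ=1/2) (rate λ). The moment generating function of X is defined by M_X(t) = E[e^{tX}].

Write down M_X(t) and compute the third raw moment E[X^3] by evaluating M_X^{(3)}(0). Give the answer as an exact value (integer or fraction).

E[X^3] = D^3[M](0) = 11/8

M_X(t) = e^(e^(t)/2 - 1/2)
D^3[M](t) = (e^(3*t)*e^(e^(t)/2) + 6*e^(2*t)*e^(e^(t)/2) + 4*e^(t)*e^(e^(t)/2))*e^(-1/2)/8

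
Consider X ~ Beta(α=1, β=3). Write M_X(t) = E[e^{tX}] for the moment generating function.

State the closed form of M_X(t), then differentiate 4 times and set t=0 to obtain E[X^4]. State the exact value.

E[X^4] = D^4[M](0) = 1/35

M_X(t) = ₁F₁(1; 4; t)
D^4[M](t) = ₁F₁(5; 8; t)/35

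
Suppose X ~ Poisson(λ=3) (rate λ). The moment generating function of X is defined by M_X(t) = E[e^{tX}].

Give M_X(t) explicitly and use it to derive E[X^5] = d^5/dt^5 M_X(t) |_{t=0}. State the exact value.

M_X(t) = e^(3*e^(t) - 3)
dM/dt = 3*e^(-3)*e^(t)*e^(3*e^(t))
d^2M/dt^2 = (9*e^(2*t)*e^(3*e^(t)) + 3*e^(t)*e^(3*e^(t)))*e^(-3)
d^3M/dt^3 = (27*e^(3*t)*e^(3*e^(t)) + 27*e^(2*t)*e^(3*e^(t)) + 3*e^(t)*e^(3*e^(t)))*e^(-3)
d^4M/dt^4 = (81*e^(4*t)*e^(3*e^(t)) + 162*e^(3*t)*e^(3*e^(t)) + 63*e^(2*t)*e^(3*e^(t)) + 3*e^(t)*e^(3*e^(t)))*e^(-3)
d^5M/dt^5 = (243*e^(5*t)*e^(3*e^(t)) + 810*e^(4*t)*e^(3*e^(t)) + 675*e^(3*t)*e^(3*e^(t)) + 135*e^(2*t)*e^(3*e^(t)) + 3*e^(t)*e^(3*e^(t)))*e^(-3)

E[X^5] = d^5M/dt^5 |_{t=0} = 1866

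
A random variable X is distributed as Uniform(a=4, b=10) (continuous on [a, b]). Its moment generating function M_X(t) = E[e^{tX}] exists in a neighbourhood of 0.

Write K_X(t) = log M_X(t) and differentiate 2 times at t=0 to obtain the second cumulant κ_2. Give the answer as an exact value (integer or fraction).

κ_2 = d^2K/dt^2 |_{t=0} = 3

M_X(t) = (e^(10*t) - e^(4*t))/(6*t)
K_X(t) = log M_X(t) = -log(t) + log(e^(10*t) - e^(4*t)) - log(6)
dK/dt = (10*t*e^(6*t) - 4*t - e^(6*t) + 1)/(t*e^(6*t) - t)
d^2K/dt^2 = (-36*t^2*e^(6*t) + e^(12*t) - 2*e^(6*t) + 1)/(t^2*e^(12*t) - 2*t^2*e^(6*t) + t^2)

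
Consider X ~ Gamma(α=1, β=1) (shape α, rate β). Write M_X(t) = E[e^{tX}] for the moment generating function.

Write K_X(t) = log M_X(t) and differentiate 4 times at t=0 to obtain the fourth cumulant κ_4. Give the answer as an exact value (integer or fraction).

M_X(t) = 1/(1 - t)
K_X(t) = log M_X(t) = -log(1 - t)
K′(t) = -1/(t - 1)
K′′(t) = 1/(t^2 - 2*t + 1)
K′′′(t) = -2/(t^3 - 3*t^2 + 3*t - 1)
K′′′′(t) = 6/(t^4 - 4*t^3 + 6*t^2 - 4*t + 1)

κ_4 = K′′′′(0) = 6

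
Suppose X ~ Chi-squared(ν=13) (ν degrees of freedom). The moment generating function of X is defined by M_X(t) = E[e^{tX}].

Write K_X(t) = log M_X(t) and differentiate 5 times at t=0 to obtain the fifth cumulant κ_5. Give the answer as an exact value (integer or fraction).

M_X(t) = (1 - 2*t)^(-13/2)
K_X(t) = log M_X(t) = -13*log(1 - 2*t)/2
K^(5)(t) = -4992/(32*t^5 - 80*t^4 + 80*t^3 - 40*t^2 + 10*t - 1)

κ_5 = K^(5)(0) = 4992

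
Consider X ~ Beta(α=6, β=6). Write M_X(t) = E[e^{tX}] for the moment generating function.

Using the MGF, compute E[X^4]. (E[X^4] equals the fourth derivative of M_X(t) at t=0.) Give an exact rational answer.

E[X^4] = d^4M/dt^4 |_{t=0} = 6/65

M_X(t) = ₁F₁(6; 12; t)
dM/dt = ₁F₁(7; 13; t)/2
d^2M/dt^2 = 7*₁F₁(8; 14; t)/26
d^3M/dt^3 = 2*₁F₁(9; 15; t)/13
d^4M/dt^4 = 6*₁F₁(10; 16; t)/65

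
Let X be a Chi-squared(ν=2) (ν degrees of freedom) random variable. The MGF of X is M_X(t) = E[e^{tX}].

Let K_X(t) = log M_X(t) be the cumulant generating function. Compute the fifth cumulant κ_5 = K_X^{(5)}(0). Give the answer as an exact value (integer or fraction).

M_X(t) = 1/(1 - 2*t)
K_X(t) = log M_X(t) = -log(1 - 2*t)
D^5[K](t) = -768/(32*t^5 - 80*t^4 + 80*t^3 - 40*t^2 + 10*t - 1)

κ_5 = D^5[K](0) = 768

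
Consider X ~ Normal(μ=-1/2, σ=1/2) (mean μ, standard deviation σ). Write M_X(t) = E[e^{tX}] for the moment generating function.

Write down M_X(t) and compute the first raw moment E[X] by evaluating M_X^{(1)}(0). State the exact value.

M_X(t) = e^(t^2/8 - t/2)
D[M](t) = t*e^(-t/2)*e^(t^2/8)/4 - e^(-t/2)*e^(t^2/8)/2

E[X] = D[M](0) = -1/2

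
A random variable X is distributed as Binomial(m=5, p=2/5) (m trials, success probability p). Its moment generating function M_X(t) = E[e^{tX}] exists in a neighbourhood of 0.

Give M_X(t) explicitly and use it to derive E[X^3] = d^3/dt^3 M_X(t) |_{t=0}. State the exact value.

E[X^3] = M′′′(0) = 386/25

M_X(t) = (2*e^(t)/5 + 3/5)^5
M′(t) = 32*e^(5*t)/625 + 192*e^(4*t)/625 + 432*e^(3*t)/625 + 432*e^(2*t)/625 + 162*e^(t)/625
M′′(t) = 32*e^(5*t)/125 + 768*e^(4*t)/625 + 1296*e^(3*t)/625 + 864*e^(2*t)/625 + 162*e^(t)/625
M′′′(t) = 32*e^(5*t)/25 + 3072*e^(4*t)/625 + 3888*e^(3*t)/625 + 1728*e^(2*t)/625 + 162*e^(t)/625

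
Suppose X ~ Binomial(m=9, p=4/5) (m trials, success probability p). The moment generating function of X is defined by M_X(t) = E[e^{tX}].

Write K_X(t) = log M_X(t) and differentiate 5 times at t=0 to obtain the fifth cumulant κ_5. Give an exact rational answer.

M_X(t) = (4*e^(t)/5 + 1/5)^9
K_X(t) = log M_X(t) = 9*log(4*e^(t)/5 + 1/5)
K′(t) = 36*e^(t)/(4*e^(t) + 1)
K′′(t) = 36*e^(t)/(16*e^(2*t) + 8*e^(t) + 1)
K′′′(t) = (-144*e^(2*t) + 36*e^(t))/(64*e^(3*t) + 48*e^(2*t) + 12*e^(t) + 1)
K′′′′(t) = (576*e^(3*t) - 576*e^(2*t) + 36*e^(t))/(256*e^(4*t) + 256*e^(3*t) + 96*e^(2*t) + 16*e^(t) + 1)
K′′′′′(t) = (-2304*e^(4*t) + 6336*e^(3*t) - 1584*e^(2*t) + 36*e^(t))/(1024*e^(5*t) + 1280*e^(4*t) + 640*e^(3*t) + 160*e^(2*t) + 20*e^(t) + 1)

κ_5 = K′′′′′(0) = 2484/3125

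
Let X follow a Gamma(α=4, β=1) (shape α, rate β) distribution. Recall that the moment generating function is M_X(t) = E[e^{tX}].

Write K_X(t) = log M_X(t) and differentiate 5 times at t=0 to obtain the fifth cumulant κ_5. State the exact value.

κ_5 = K^(5)(0) = 96

M_X(t) = (1 - t)^(-4)
K_X(t) = log M_X(t) = -4*log(1 - t)
K^(5)(t) = -96/(t^5 - 5*t^4 + 10*t^3 - 10*t^2 + 5*t - 1)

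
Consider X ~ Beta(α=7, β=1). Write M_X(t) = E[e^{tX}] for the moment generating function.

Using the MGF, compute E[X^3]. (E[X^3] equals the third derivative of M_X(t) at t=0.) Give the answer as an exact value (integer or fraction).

E[X^3] = M^(3)(0) = 7/10

M_X(t) = ₁F₁(7; 8; t)
M^(3)(t) = 7*₁F₁(10; 11; t)/10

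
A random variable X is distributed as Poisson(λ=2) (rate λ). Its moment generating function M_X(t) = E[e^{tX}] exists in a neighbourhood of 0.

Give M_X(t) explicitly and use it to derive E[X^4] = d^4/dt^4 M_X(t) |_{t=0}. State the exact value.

E[X^4] = D^4[M](0) = 94

M_X(t) = e^(2*e^(t) - 2)
D^4[M](t) = (16*e^(4*t)*e^(2*e^(t)) + 48*e^(3*t)*e^(2*e^(t)) + 28*e^(2*t)*e^(2*e^(t)) + 2*e^(t)*e^(2*e^(t)))*e^(-2)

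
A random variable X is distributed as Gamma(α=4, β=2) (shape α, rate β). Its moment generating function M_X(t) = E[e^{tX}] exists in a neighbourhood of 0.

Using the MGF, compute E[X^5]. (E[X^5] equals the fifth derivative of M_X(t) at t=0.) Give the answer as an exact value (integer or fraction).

M_X(t) = 16/(2 - t)^4
dM/dt = -64/(t^5 - 10*t^4 + 40*t^3 - 80*t^2 + 80*t - 32)
d^2M/dt^2 = 320/(t^6 - 12*t^5 + 60*t^4 - 160*t^3 + 240*t^2 - 192*t + 64)
d^3M/dt^3 = -1920/(t^7 - 14*t^6 + 84*t^5 - 280*t^4 + 560*t^3 - 672*t^2 + 448*t - 128)
d^4M/dt^4 = 13440/(t^8 - 16*t^7 + 112*t^6 - 448*t^5 + 1120*t^4 - 1792*t^3 + 1792*t^2 - 1024*t + 256)
d^5M/dt^5 = -107520/(t^9 - 18*t^8 + 144*t^7 - 672*t^6 + 2016*t^5 - 4032*t^4 + 5376*t^3 - 4608*t^2 + 2304*t - 512)

E[X^5] = d^5M/dt^5 |_{t=0} = 210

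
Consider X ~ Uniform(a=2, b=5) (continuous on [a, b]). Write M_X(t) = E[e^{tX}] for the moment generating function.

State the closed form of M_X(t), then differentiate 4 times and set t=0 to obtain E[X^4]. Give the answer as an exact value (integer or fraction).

M_X(t) = (e^(5*t) - e^(2*t))/(3*t)
dM/dt = (5*t*e^(5*t) - 2*t*e^(2*t) - e^(5*t) + e^(2*t))/(3*t^2)
d^2M/dt^2 = (25*t^2*e^(5*t) - 4*t^2*e^(2*t) - 10*t*e^(5*t) + 4*t*e^(2*t) + 2*e^(5*t) - 2*e^(2*t))/(3*t^3)
d^3M/dt^3 = (125*t^3*e^(5*t) - 8*t^3*e^(2*t) - 75*t^2*e^(5*t) + 12*t^2*e^(2*t) + 30*t*e^(5*t) - 12*t*e^(2*t) - 6*e^(5*t) + 6*e^(2*t))/(3*t^4)

E[X^4] = d^4M/dt^4 |_{t=0} = 1031/5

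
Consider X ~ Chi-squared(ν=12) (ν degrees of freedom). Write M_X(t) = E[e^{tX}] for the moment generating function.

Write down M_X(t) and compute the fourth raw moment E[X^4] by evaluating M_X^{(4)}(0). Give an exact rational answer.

E[X^4] = d^4M/dt^4 |_{t=0} = 48384

M_X(t) = (1 - 2*t)^(-6)
dM/dt = -12/(128*t^7 - 448*t^6 + 672*t^5 - 560*t^4 + 280*t^3 - 84*t^2 + 14*t - 1)
d^2M/dt^2 = 168/(256*t^8 - 1024*t^7 + 1792*t^6 - 1792*t^5 + 1120*t^4 - 448*t^3 + 112*t^2 - 16*t + 1)
d^3M/dt^3 = -2688/(512*t^9 - 2304*t^8 + 4608*t^7 - 5376*t^6 + 4032*t^5 - 2016*t^4 + 672*t^3 - 144*t^2 + 18*t - 1)
d^4M/dt^4 = 48384/(1024*t^10 - 5120*t^9 + 11520*t^8 - 15360*t^7 + 13440*t^6 - 8064*t^5 + 3360*t^4 - 960*t^3 + 180*t^2 - 20*t + 1)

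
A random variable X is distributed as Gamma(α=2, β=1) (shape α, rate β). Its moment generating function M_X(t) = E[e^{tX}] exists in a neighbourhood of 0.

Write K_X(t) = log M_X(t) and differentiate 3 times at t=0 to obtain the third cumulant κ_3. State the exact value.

κ_3 = D^3[K](0) = 4

M_X(t) = (1 - t)^(-2)
K_X(t) = log M_X(t) = -2*log(1 - t)
D^3[K](t) = -4/(t^3 - 3*t^2 + 3*t - 1)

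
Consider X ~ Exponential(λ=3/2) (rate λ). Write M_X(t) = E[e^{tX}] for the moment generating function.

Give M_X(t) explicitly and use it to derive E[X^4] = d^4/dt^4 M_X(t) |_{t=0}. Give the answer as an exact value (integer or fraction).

E[X^4] = M′′′′(0) = 128/27

M_X(t) = 3/(2*(3/2 - t))
M′(t) = 6/(4*t^2 - 12*t + 9)
M′′(t) = -24/(8*t^3 - 36*t^2 + 54*t - 27)
M′′′(t) = 144/(16*t^4 - 96*t^3 + 216*t^2 - 216*t + 81)
M′′′′(t) = -1152/(32*t^5 - 240*t^4 + 720*t^3 - 1080*t^2 + 810*t - 243)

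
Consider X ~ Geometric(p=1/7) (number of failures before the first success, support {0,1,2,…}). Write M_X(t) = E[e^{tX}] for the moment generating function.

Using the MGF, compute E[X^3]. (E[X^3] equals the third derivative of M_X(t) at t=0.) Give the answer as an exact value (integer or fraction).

E[X^3] = D^3[M](0) = 1518

M_X(t) = 1/(7*(1 - 6*e^(t)/7))
D^3[M](t) = (216*e^(3*t) + 1008*e^(2*t) + 294*e^(t))/(1296*e^(4*t) - 6048*e^(3*t) + 10584*e^(2*t) - 8232*e^(t) + 2401)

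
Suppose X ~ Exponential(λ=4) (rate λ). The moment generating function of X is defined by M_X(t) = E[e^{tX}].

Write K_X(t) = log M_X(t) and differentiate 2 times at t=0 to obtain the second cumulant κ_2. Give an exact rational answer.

κ_2 = d^2K/dt^2 |_{t=0} = 1/16

M_X(t) = 4/(4 - t)
K_X(t) = log M_X(t) = -log(4 - t) + 2*log(2)
dK/dt = -1/(t - 4)
d^2K/dt^2 = 1/(t^2 - 8*t + 16)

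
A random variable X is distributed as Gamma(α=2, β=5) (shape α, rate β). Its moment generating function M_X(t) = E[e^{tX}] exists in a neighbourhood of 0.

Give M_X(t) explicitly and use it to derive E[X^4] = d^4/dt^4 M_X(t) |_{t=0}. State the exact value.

M_X(t) = 25/(5 - t)^2
M′(t) = -50/(t^3 - 15*t^2 + 75*t - 125)
M′′(t) = 150/(t^4 - 20*t^3 + 150*t^2 - 500*t + 625)
M′′′(t) = -600/(t^5 - 25*t^4 + 250*t^3 - 1250*t^2 + 3125*t - 3125)
M′′′′(t) = 3000/(t^6 - 30*t^5 + 375*t^4 - 2500*t^3 + 9375*t^2 - 18750*t + 15625)

E[X^4] = M′′′′(0) = 24/125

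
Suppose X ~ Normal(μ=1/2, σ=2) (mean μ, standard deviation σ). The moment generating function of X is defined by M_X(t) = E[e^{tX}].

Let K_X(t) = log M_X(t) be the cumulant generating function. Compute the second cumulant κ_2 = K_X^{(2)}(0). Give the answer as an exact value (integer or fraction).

κ_2 = K′′(0) = 4

M_X(t) = e^(2*t^2 + t/2)
K_X(t) = log M_X(t) = 2*t^2 + t/2
K′(t) = 4*t + 1/2
K′′(t) = 4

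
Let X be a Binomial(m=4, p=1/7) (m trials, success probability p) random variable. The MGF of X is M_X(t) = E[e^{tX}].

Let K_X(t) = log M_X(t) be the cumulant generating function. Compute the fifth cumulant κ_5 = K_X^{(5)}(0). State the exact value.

κ_5 = K′′′′′(0) = -2760/16807

M_X(t) = (e^(t)/7 + 6/7)^4
K_X(t) = log M_X(t) = 4*log(e^(t)/7 + 6/7)
K′(t) = 4*e^(t)/(e^(t) + 6)
K′′(t) = 24*e^(t)/(e^(2*t) + 12*e^(t) + 36)
K′′′(t) = (-24*e^(2*t) + 144*e^(t))/(e^(3*t) + 18*e^(2*t) + 108*e^(t) + 216)
K′′′′(t) = (24*e^(3*t) - 576*e^(2*t) + 864*e^(t))/(e^(4*t) + 24*e^(3*t) + 216*e^(2*t) + 864*e^(t) + 1296)
K′′′′′(t) = (-24*e^(4*t) + 1584*e^(3*t) - 9504*e^(2*t) + 5184*e^(t))/(e^(5*t) + 30*e^(4*t) + 360*e^(3*t) + 2160*e^(2*t) + 6480*e^(t) + 7776)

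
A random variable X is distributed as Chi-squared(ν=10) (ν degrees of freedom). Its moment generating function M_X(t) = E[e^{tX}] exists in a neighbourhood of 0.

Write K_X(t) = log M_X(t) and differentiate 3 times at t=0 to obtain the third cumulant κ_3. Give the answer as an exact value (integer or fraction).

κ_3 = K′′′(0) = 80

M_X(t) = (1 - 2*t)^(-5)
K_X(t) = log M_X(t) = -5*log(1 - 2*t)
K′(t) = -10/(2*t - 1)
K′′(t) = 20/(4*t^2 - 4*t + 1)
K′′′(t) = -80/(8*t^3 - 12*t^2 + 6*t - 1)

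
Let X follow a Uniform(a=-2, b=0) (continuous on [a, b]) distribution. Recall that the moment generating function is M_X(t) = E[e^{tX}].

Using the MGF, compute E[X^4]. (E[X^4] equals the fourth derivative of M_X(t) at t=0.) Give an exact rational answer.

E[X^4] = M′′′′(0) = 16/5

M_X(t) = (1 - e^(-2*t))/(2*t)
M′(t) = (2*t - e^(2*t) + 1)*e^(-2*t)/(2*t^2)
M′′(t) = (-2*t^2 - 2*t + e^(2*t) - 1)*e^(-2*t)/t^3
M′′′(t) = (4*t^3 + 6*t^2 + 6*t - 3*e^(2*t) + 3)*e^(-2*t)/t^4
M′′′′(t) = (-8*t^4 - 16*t^3 - 24*t^2 - 24*t + 12*e^(2*t) - 12)*e^(-2*t)/t^5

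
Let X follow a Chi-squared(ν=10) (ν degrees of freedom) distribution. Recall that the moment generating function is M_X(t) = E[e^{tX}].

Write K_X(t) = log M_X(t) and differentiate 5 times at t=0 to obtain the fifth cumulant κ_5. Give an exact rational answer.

M_X(t) = (1 - 2*t)^(-5)
K_X(t) = log M_X(t) = -5*log(1 - 2*t)
D^5[K](t) = -3840/(32*t^5 - 80*t^4 + 80*t^3 - 40*t^2 + 10*t - 1)

κ_5 = D^5[K](0) = 3840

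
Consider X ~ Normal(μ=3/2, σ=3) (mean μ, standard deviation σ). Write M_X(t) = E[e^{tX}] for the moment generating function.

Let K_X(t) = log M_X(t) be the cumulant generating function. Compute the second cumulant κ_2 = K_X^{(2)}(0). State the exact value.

M_X(t) = e^(9*t^2/2 + 3*t/2)
K_X(t) = log M_X(t) = 9*t^2/2 + 3*t/2
K′(t) = 9*t + 3/2
K′′(t) = 9

κ_2 = K′′(0) = 9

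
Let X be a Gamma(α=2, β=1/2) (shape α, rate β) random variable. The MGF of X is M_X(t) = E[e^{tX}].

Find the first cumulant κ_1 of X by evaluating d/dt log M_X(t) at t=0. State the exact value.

κ_1 = K′(0) = 4

M_X(t) = 1/(4*(1/2 - t)^2)
K_X(t) = log M_X(t) = -2*log(1/2 - t) - 2*log(2)
K′(t) = -4/(2*t - 1)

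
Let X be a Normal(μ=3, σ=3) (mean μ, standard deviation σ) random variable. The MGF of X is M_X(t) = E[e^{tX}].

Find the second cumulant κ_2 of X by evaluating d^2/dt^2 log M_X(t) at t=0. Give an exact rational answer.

κ_2 = d^2K/dt^2 |_{t=0} = 9

M_X(t) = e^(9*t^2/2 + 3*t)
K_X(t) = log M_X(t) = 9*t^2/2 + 3*t
dK/dt = 9*t + 3
d^2K/dt^2 = 9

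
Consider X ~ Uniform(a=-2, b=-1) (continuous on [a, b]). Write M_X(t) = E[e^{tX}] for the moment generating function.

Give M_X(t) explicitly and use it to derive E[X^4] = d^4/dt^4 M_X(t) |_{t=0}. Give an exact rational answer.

E[X^4] = M^(4)(0) = 31/5

M_X(t) = (e^(-t) - e^(-2*t))/t
M^(4)(t) = (t^4*e^(t) - 16*t^4 + 4*t^3*e^(t) - 32*t^3 + 12*t^2*e^(t) - 48*t^2 + 24*t*e^(t) - 48*t + 24*e^(t) - 24)*e^(-2*t)/t^5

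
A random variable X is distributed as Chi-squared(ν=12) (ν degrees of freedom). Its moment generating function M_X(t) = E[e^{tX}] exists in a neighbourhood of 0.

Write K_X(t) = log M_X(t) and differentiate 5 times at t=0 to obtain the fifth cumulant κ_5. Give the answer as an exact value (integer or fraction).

M_X(t) = (1 - 2*t)^(-6)
K_X(t) = log M_X(t) = -6*log(1 - 2*t)
D^5[K](t) = -4608/(32*t^5 - 80*t^4 + 80*t^3 - 40*t^2 + 10*t - 1)

κ_5 = D^5[K](0) = 4608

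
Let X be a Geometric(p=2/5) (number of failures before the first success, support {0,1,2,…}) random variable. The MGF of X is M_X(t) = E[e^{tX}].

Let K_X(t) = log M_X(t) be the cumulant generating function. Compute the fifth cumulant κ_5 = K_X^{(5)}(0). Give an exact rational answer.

M_X(t) = 2/(5*(1 - 3*e^(t)/5))
K_X(t) = log M_X(t) = -log(1 - 3*e^(t)/5) - log(5) + log(2)
K^(5)(t) = (-405*e^(4*t) - 7425*e^(3*t) - 12375*e^(2*t) - 1875*e^(t))/(243*e^(5*t) - 2025*e^(4*t) + 6750*e^(3*t) - 11250*e^(2*t) + 9375*e^(t) - 3125)

κ_5 = K^(5)(0) = 690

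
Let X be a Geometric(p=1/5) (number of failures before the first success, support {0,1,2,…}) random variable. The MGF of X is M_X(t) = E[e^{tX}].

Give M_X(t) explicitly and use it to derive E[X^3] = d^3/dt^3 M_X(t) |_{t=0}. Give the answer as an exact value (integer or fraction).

M_X(t) = 1/(5*(1 - 4*e^(t)/5))
D^3[M](t) = (64*e^(3*t) + 320*e^(2*t) + 100*e^(t))/(256*e^(4*t) - 1280*e^(3*t) + 2400*e^(2*t) - 2000*e^(t) + 625)

E[X^3] = D^3[M](0) = 484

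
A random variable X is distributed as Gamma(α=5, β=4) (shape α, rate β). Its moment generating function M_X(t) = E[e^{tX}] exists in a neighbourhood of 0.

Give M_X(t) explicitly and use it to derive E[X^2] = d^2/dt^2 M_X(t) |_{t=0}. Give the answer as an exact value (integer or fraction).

M_X(t) = 1024/(4 - t)^5
M^(2)(t) = -30720/(t^7 - 28*t^6 + 336*t^5 - 2240*t^4 + 8960*t^3 - 21504*t^2 + 28672*t - 16384)

E[X^2] = M^(2)(0) = 15/8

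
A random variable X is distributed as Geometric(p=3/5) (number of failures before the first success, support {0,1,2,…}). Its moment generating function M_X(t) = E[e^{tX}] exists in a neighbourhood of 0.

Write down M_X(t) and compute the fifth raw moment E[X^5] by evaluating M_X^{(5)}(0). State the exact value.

M_X(t) = 3/(5*(1 - 2*e^(t)/5))

E[X^5] = D^5[M](0) = 9854/81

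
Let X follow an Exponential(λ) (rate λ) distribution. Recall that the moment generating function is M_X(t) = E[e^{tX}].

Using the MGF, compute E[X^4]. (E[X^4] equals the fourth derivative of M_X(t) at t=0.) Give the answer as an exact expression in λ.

E[X^4] = D^4[M](0) = 24/λ^4

M_X(t) = λ/(λ - t)
D^4[M](t) = -24*λ/(-λ^5 + 5*λ^4*t - 10*λ^3*t^2 + 10*λ^2*t^3 - 5*λ*t^4 + t^5)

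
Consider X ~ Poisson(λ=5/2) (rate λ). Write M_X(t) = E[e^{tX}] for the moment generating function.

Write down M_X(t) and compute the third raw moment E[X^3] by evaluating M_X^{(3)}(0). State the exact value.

E[X^3] = M^(3)(0) = 295/8

M_X(t) = e^(5*e^(t)/2 - 5/2)
M^(3)(t) = (125*e^(3*t)*e^(5*e^(t)/2) + 150*e^(2*t)*e^(5*e^(t)/2) + 20*e^(t)*e^(5*e^(t)/2))*e^(-5/2)/8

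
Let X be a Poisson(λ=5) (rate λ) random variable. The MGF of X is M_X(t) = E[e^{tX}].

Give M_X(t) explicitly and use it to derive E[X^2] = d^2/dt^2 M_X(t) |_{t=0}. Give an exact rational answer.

E[X^2] = M′′(0) = 30

M_X(t) = e^(5*e^(t) - 5)
M′(t) = 5*e^(-5)*e^(t)*e^(5*e^(t))
M′′(t) = (25*e^(2*t)*e^(5*e^(t)) + 5*e^(t)*e^(5*e^(t)))*e^(-5)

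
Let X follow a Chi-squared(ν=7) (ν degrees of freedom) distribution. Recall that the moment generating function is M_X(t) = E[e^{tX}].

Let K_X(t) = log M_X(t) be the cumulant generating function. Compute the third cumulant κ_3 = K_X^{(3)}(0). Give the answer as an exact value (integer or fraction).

κ_3 = D^3[K](0) = 56

M_X(t) = (1 - 2*t)^(-7/2)
K_X(t) = log M_X(t) = -7*log(1 - 2*t)/2
D^3[K](t) = -56/(8*t^3 - 12*t^2 + 6*t - 1)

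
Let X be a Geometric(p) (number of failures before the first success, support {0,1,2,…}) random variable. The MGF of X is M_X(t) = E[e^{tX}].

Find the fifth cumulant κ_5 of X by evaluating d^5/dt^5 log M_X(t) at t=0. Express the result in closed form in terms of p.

κ_5 = K′′′′′(0) = (p^4 - 15*p^3 + 50*p^2 - 60*p + 24)/p^5

M_X(t) = p/(-(1 - p)*e^(t) + 1)
K_X(t) = log M_X(t) = log(p) - log(-(1 - p)*e^(t) + 1)
K′(t) = (-p*e^(t) + e^(t))/(p*e^(t) - e^(t) + 1)
K′′(t) = (-p*e^(t) + e^(t))/(p^2*e^(2*t) - 2*p*e^(2*t) + 2*p*e^(t) + e^(2*t) - 2*e^(t) + 1)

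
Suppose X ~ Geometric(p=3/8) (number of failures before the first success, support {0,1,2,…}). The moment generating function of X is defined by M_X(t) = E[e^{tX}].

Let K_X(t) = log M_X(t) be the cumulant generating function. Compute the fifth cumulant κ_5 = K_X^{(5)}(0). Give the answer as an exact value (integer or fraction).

κ_5 = K^(5)(0) = 84760/81

M_X(t) = 3/(8*(1 - 5*e^(t)/8))
K_X(t) = log M_X(t) = -log(1 - 5*e^(t)/8) - 3*log(2) + log(3)
K^(5)(t) = (-5000*e^(4*t) - 88000*e^(3*t) - 140800*e^(2*t) - 20480*e^(t))/(3125*e^(5*t) - 25000*e^(4*t) + 80000*e^(3*t) - 128000*e^(2*t) + 102400*e^(t) - 32768)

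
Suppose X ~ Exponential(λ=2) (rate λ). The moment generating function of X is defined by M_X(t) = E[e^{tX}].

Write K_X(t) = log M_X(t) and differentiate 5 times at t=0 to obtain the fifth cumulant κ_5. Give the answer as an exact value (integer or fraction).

M_X(t) = 2/(2 - t)
K_X(t) = log M_X(t) = -log(2 - t) + log(2)
K′(t) = -1/(t - 2)
K′′(t) = 1/(t^2 - 4*t + 4)
K′′′(t) = -2/(t^3 - 6*t^2 + 12*t - 8)
K′′′′(t) = 6/(t^4 - 8*t^3 + 24*t^2 - 32*t + 16)
K′′′′′(t) = -24/(t^5 - 10*t^4 + 40*t^3 - 80*t^2 + 80*t - 32)

κ_5 = K′′′′′(0) = 3/4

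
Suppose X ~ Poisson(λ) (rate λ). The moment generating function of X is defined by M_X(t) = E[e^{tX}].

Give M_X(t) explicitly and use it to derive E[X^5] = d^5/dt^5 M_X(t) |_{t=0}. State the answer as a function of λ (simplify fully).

E[X^5] = d^5M/dt^5 |_{t=0} = λ*(λ^4 + 10*λ^3 + 25*λ^2 + 15*λ + 1)

M_X(t) = e^(λ*(e^(t) - 1))
dM/dt = λ*e^(-λ)*e^(t)*e^(λ*e^(t))
d^2M/dt^2 = (λ^2*e^(2*t)*e^(λ*e^(t)) + λ*e^(t)*e^(λ*e^(t)))*e^(-λ)
d^3M/dt^3 = (λ^3*e^(3*t)*e^(λ*e^(t)) + 3*λ^2*e^(2*t)*e^(λ*e^(t)) + λ*e^(t)*e^(λ*e^(t)))*e^(-λ)
d^4M/dt^4 = (λ^4*e^(4*t)*e^(λ*e^(t)) + 6*λ^3*e^(3*t)*e^(λ*e^(t)) + 7*λ^2*e^(2*t)*e^(λ*e^(t)) + λ*e^(t)*e^(λ*e^(t)))*e^(-λ)
d^5M/dt^5 = (λ^5*e^(5*t)*e^(λ*e^(t)) + 10*λ^4*e^(4*t)*e^(λ*e^(t)) + 25*λ^3*e^(3*t)*e^(λ*e^(t)) + 15*λ^2*e^(2*t)*e^(λ*e^(t)) + λ*e^(t)*e^(λ*e^(t)))*e^(-λ)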